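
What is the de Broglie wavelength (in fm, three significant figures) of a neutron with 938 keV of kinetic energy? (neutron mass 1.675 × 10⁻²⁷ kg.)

KE = 938 keV = 1.503 × 10⁻¹³ J.
p = √(2mKE) = √(2 × 1.675 × 10⁻²⁷ × 1.503 × 10⁻¹³) = 2.244 × 10⁻²⁰ kg·m/s.
λ = h/p = 6.626 × 10⁻³⁴ / 2.244 × 10⁻²⁰ = 2.95 × 10⁻¹⁴ m = 29.5 fm.

λ = 29.5 fm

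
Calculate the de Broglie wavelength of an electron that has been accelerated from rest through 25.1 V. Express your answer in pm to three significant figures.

KE = eV = 1.602 × 10⁻¹⁹ × 25.10 = 4.021 × 10⁻¹⁸ J.
p = √(2mKE) = √(2 × 9.109 × 10⁻³¹ × 4.021 × 10⁻¹⁸) = 2.707 × 10⁻²⁴ kg·m/s.
λ = h/p = 6.626 × 10⁻³⁴ / 2.707 × 10⁻²⁴ = 2.45 × 10⁻¹⁰ m = 245 pm.

λ = 245 pm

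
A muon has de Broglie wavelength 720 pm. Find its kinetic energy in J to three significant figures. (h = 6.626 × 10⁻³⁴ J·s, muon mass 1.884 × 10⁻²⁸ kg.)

p = h/λ = 6.626 × 10⁻³⁴ / 7.200 × 10⁻¹⁰ = 9.203 × 10⁻²⁵ kg·m/s.
KE = p²/(2m) = (9.203 × 10⁻²⁵)² / (2 × 1.884 × 10⁻²⁸) = 2.248 × 10⁻²¹ J = 2.25 × 10⁻²¹ J.

KE = 2.25 × 10⁻²¹ J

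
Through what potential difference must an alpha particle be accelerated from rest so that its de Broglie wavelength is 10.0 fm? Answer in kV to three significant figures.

p = h/λ = 6.626 × 10⁻³⁴ / 1.000 × 10⁻¹⁴ = 6.626 × 10⁻²⁰ kg·m/s.
KE = p²/(2m) = 3.304 × 10⁻¹³ J.
V = KE/2e = 3.304 × 10⁻¹³ / (2 × 1.602 × 10⁻¹⁹) = 1030 kV.

V = 1030 kV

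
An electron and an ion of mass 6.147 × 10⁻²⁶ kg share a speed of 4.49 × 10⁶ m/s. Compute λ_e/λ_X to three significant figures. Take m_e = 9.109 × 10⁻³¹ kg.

At fixed v, p = mv so λ = h/(mv) ∝ 1/m.
λ_e/λ_X = m_X/m_e = 6.147 × 10⁻²⁶/9.109 × 10⁻³¹ = 6.75 × 10⁴.

λ_e/λ_X = 6.75 × 10⁴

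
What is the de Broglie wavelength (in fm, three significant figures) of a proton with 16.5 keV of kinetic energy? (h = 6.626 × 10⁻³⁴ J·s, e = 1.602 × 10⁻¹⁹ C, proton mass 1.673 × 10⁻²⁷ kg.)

λ = 223 fm

KE = 16.5 keV = 2.643 × 10⁻¹⁵ J.
p = √(2mKE) = √(2 × 1.673 × 10⁻²⁷ × 2.643 × 10⁻¹⁵) = 2.974 × 10⁻²¹ kg·m/s.
λ = h/p = 6.626 × 10⁻³⁴ / 2.974 × 10⁻²¹ = 2.23 × 10⁻¹³ m = 223 fm.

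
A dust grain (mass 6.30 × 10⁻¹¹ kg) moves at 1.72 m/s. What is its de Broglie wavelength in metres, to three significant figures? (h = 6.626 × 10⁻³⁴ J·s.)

p = mv = 6.30 × 10⁻¹¹ × 1.72 = 1.084 × 10⁻¹⁰ kg·m/s.
λ = h/p = 6.626 × 10⁻³⁴ / 1.084 × 10⁻¹⁰ = 6.11 × 10⁻²⁴ m.

λ = 6.11 × 10⁻²⁴ m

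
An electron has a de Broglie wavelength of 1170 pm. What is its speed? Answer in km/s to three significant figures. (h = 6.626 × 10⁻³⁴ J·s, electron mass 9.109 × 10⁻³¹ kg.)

p = h/λ = 6.626 × 10⁻³⁴ / 1.170 × 10⁻⁹ = 5.663 × 10⁻²⁵ kg·m/s.
v = p/m = 5.663 × 10⁻²⁵ / 9.109 × 10⁻³¹ = 6.22 × 10⁵ m/s = 622 km/s.

v = 622 km/s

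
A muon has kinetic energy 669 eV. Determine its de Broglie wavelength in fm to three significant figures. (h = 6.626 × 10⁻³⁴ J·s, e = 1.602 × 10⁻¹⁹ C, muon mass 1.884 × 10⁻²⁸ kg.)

KE = 669 eV = 1.072 × 10⁻¹⁶ J.
p = √(2mKE) = √(2 × 1.884 × 10⁻²⁸ × 1.072 × 10⁻¹⁶) = 2.010 × 10⁻²² kg·m/s.
λ = h/p = 6.626 × 10⁻³⁴ / 2.010 × 10⁻²² = 3.30 × 10⁻¹² m = 3300 fm.

λ = 3300 fm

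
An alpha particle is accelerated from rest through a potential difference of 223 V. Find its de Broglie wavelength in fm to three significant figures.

λ = 680 fm

KE = 2eV = 2 × 1.602 × 10⁻¹⁹ × 223.0 = 7.145 × 10⁻¹⁷ J.
p = √(2mKE) = √(2 × 6.645 × 10⁻²⁷ × 7.145 × 10⁻¹⁷) = 9.745 × 10⁻²² kg·m/s.
λ = h/p = 6.626 × 10⁻³⁴ / 9.745 × 10⁻²² = 6.80 × 10⁻¹³ m = 680 fm.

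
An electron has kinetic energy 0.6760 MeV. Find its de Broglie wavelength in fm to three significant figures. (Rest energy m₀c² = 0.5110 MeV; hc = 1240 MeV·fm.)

Total energy E = KE + m₀c² = 0.6760 + 0.5110 = 1.1870 MeV.
(pc)² = E² − (m₀c²)² = (1.1870)² − (0.5110)² = 1.148 MeV², so pc = 1.071 MeV.
λ = hc/(pc) = 1240 MeV·fm / 1.071 MeV = 1160 fm.

λ = 1160 fm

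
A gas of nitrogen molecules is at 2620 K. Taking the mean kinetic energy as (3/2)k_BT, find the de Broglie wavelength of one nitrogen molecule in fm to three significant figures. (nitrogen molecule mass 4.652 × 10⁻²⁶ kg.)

KE = (3/2)k_BT = 1.5 × 1.381 × 10⁻²³ × 2620 = 5.427 × 10⁻²⁰ J.
p = √(2mKE) = √(2 × 4.652 × 10⁻²⁶ × 5.427 × 10⁻²⁰) = 7.106 × 10⁻²³ kg·m/s.
λ = h/p = 9.32 × 10⁻¹² m = 9320 fm.

λ = 9320 fm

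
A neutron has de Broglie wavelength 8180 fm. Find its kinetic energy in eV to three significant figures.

KE = 12.2 eV

p = h/λ = 6.626 × 10⁻³⁴ / 8.180 × 10⁻¹² = 8.100 × 10⁻²³ kg·m/s.
KE = p²/(2m) = (8.100 × 10⁻²³)² / (2 × 1.675 × 10⁻²⁷) = 1.959 × 10⁻¹⁸ J = 12.2 eV.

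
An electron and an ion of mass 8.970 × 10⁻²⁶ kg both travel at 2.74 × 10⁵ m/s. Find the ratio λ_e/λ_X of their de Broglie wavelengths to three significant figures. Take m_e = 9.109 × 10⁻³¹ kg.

λ_e/λ_X = 9.85 × 10⁴

At fixed v, p = mv so λ = h/(mv) ∝ 1/m.
λ_e/λ_X = m_X/m_e = 8.970 × 10⁻²⁶/9.109 × 10⁻³¹ = 9.85 × 10⁴.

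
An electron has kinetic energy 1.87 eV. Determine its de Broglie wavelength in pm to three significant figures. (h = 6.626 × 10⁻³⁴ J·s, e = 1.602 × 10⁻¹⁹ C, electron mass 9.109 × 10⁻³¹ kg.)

λ = 897 pm

KE = 1.87 eV = 2.996 × 10⁻¹⁹ J.
p = √(2mKE) = √(2 × 9.109 × 10⁻³¹ × 2.996 × 10⁻¹⁹) = 7.388 × 10⁻²⁵ kg·m/s.
λ = h/p = 6.626 × 10⁻³⁴ / 7.388 × 10⁻²⁵ = 8.97 × 10⁻¹⁰ m = 897 pm.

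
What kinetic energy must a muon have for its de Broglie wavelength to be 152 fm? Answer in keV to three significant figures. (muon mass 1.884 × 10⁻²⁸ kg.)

KE = 315 keV

p = h/λ = 6.626 × 10⁻³⁴ / 1.520 × 10⁻¹³ = 4.359 × 10⁻²¹ kg·m/s.
KE = p²/(2m) = (4.359 × 10⁻²¹)² / (2 × 1.884 × 10⁻²⁸) = 5.043 × 10⁻¹⁴ J = 315 keV.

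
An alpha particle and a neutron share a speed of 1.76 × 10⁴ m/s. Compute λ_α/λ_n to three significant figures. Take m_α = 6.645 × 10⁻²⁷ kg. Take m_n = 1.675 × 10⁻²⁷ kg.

λ_α/λ_n = 0.252

At fixed v, p = mv so λ = h/(mv) ∝ 1/m.
λ_α/λ_n = m_n/m_α = 1.675 × 10⁻²⁷/6.645 × 10⁻²⁷ = 0.252.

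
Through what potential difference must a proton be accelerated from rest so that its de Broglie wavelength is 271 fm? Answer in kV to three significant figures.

p = h/λ = 6.626 × 10⁻³⁴ / 2.710 × 10⁻¹³ = 2.445 × 10⁻²¹ kg·m/s.
KE = p²/(2m) = 1.787 × 10⁻¹⁵ J.
V = KE/e = 1.787 × 10⁻¹⁵ / (1.602 × 10⁻¹⁹) = 11.2 kV.

V = 11.2 kV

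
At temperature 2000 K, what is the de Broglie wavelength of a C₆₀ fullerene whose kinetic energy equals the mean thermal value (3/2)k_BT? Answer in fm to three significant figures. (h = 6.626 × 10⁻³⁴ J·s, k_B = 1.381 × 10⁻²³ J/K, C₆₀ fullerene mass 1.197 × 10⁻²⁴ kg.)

λ = 2100 fm

KE = (3/2)k_BT = 1.5 × 1.381 × 10⁻²³ × 2000 = 4.143 × 10⁻²⁰ J.
p = √(2mKE) = √(2 × 1.197 × 10⁻²⁴ × 4.143 × 10⁻²⁰) = 3.149 × 10⁻²² kg·m/s.
λ = h/p = 2.10 × 10⁻¹² m = 2100 fm.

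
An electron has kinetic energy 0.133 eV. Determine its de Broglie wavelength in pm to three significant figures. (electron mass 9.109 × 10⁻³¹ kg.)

λ = 3360 pm

KE = 0.133 eV = 2.131 × 10⁻²⁰ J.
p = √(2mKE) = √(2 × 9.109 × 10⁻³¹ × 2.131 × 10⁻²⁰) = 1.970 × 10⁻²⁵ kg·m/s.
λ = h/p = 6.626 × 10⁻³⁴ / 1.970 × 10⁻²⁵ = 3.36 × 10⁻⁹ m = 3360 pm.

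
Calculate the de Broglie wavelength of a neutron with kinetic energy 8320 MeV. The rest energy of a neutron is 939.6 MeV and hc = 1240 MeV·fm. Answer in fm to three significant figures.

Total energy E = KE + m₀c² = 8320 + 939.6 = 9259.6 MeV.
(pc)² = E² − (m₀c²)² = (9259.6)² − (939.6)² = 8.486 × 10⁷ MeV², so pc = 9212 MeV.
λ = hc/(pc) = 1240 MeV·fm / 9212 MeV = 0.135 fm.

λ = 0.135 fm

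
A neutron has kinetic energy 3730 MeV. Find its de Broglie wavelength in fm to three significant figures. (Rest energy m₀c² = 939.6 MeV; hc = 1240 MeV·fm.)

λ = 0.271 fm

Total energy E = KE + m₀c² = 3730 + 939.6 = 4669.6 MeV.
(pc)² = E² − (m₀c²)² = (4669.6)² − (939.6)² = 2.092 × 10⁷ MeV², so pc = 4574 MeV.
λ = hc/(pc) = 1240 MeV·fm / 4574 MeV = 0.271 fm.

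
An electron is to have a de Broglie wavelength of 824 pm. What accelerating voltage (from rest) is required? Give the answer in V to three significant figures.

p = h/λ = 6.626 × 10⁻³⁴ / 8.240 × 10⁻¹⁰ = 8.041 × 10⁻²⁵ kg·m/s.
KE = p²/(2m) = 3.549 × 10⁻¹⁹ J.
V = KE/e = 3.549 × 10⁻¹⁹ / (1.602 × 10⁻¹⁹) = 2.22 V.

V = 2.22 V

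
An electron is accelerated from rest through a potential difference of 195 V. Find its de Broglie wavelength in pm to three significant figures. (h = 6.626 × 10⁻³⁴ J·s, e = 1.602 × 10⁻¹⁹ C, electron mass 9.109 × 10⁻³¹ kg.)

KE = eV = 1.602 × 10⁻¹⁹ × 195.0 = 3.124 × 10⁻¹⁷ J.
p = √(2mKE) = √(2 × 9.109 × 10⁻³¹ × 3.124 × 10⁻¹⁷) = 7.544 × 10⁻²⁴ kg·m/s.
λ = h/p = 6.626 × 10⁻³⁴ / 7.544 × 10⁻²⁴ = 8.78 × 10⁻¹¹ m = 87.8 pm.

λ = 87.8 pm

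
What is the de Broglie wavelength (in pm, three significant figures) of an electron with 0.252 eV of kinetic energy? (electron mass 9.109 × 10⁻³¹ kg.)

λ = 2440 pm

KE = 0.252 eV = 4.037 × 10⁻²⁰ J.
p = √(2mKE) = √(2 × 9.109 × 10⁻³¹ × 4.037 × 10⁻²⁰) = 2.712 × 10⁻²⁵ kg·m/s.
λ = h/p = 6.626 × 10⁻³⁴ / 2.712 × 10⁻²⁵ = 2.44 × 10⁻⁹ m = 2440 pm.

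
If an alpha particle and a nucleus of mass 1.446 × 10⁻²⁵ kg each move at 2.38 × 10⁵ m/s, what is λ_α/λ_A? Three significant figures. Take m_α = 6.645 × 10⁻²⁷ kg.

At fixed v, p = mv so λ = h/(mv) ∝ 1/m.
λ_α/λ_A = m_A/m_α = 1.446 × 10⁻²⁵/6.645 × 10⁻²⁷ = 21.8.

λ_α/λ_A = 21.8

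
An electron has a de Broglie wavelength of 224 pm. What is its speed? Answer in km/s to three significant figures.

p = h/λ = 6.626 × 10⁻³⁴ / 2.240 × 10⁻¹⁰ = 2.958 × 10⁻²⁴ kg·m/s.
v = p/m = 2.958 × 10⁻²⁴ / 9.109 × 10⁻³¹ = 3.25 × 10⁶ m/s = 3250 km/s.

v = 3250 km/s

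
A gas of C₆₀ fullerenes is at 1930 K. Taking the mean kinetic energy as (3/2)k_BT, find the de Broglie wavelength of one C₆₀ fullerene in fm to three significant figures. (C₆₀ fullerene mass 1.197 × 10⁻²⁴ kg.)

λ = 2140 fm

KE = (3/2)k_BT = 1.5 × 1.381 × 10⁻²³ × 1930 = 3.998 × 10⁻²⁰ J.
p = √(2mKE) = √(2 × 1.197 × 10⁻²⁴ × 3.998 × 10⁻²⁰) = 3.094 × 10⁻²² kg·m/s.
λ = h/p = 2.14 × 10⁻¹² m = 2140 fm.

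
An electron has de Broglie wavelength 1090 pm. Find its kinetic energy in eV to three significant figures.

KE = 1.27 eV

p = h/λ = 6.626 × 10⁻³⁴ / 1.090 × 10⁻⁹ = 6.079 × 10⁻²⁵ kg·m/s.
KE = p²/(2m) = (6.079 × 10⁻²⁵)² / (2 × 9.109 × 10⁻³¹) = 2.028 × 10⁻¹⁹ J = 1.27 eV.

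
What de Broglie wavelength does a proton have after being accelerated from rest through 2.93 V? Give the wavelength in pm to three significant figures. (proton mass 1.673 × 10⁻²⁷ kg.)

λ = 16.7 pm

KE = eV = 1.602 × 10⁻¹⁹ × 2.930 = 4.694 × 10⁻¹⁹ J.
p = √(2mKE) = √(2 × 1.673 × 10⁻²⁷ × 4.694 × 10⁻¹⁹) = 3.963 × 10⁻²³ kg·m/s.
λ = h/p = 6.626 × 10⁻³⁴ / 3.963 × 10⁻²³ = 1.67 × 10⁻¹¹ m = 16.7 pm.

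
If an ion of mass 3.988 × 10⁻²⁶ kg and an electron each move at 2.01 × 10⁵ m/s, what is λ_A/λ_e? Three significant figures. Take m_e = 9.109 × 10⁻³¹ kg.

λ_A/λ_e = 2.28 × 10⁻⁵

At fixed v, p = mv so λ = h/(mv) ∝ 1/m.
λ_A/λ_e = m_e/m_A = 9.109 × 10⁻³¹/3.988 × 10⁻²⁶ = 2.28 × 10⁻⁵.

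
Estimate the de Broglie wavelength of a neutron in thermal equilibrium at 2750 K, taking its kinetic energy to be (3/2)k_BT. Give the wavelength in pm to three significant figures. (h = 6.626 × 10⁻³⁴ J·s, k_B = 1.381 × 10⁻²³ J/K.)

KE = (3/2)k_BT = 1.5 × 1.381 × 10⁻²³ × 2750 = 5.697 × 10⁻²⁰ J.
p = √(2mKE) = √(2 × 1.675 × 10⁻²⁷ × 5.697 × 10⁻²⁰) = 1.381 × 10⁻²³ kg·m/s.
λ = h/p = 4.80 × 10⁻¹¹ m = 48.0 pm.

λ = 48.0 pm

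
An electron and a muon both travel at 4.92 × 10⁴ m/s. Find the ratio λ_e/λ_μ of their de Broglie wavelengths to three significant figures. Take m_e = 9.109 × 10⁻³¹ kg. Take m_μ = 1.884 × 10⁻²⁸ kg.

At fixed v, p = mv so λ = h/(mv) ∝ 1/m.
λ_e/λ_μ = m_μ/m_e = 1.884 × 10⁻²⁸/9.109 × 10⁻³¹ = 207.

λ_e/λ_μ = 207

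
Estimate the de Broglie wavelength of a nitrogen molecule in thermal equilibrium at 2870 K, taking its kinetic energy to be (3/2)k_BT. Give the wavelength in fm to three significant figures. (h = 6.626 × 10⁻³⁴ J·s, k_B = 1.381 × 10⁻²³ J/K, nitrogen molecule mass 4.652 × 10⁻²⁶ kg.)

KE = (3/2)k_BT = 1.5 × 1.381 × 10⁻²³ × 2870 = 5.945 × 10⁻²⁰ J.
p = √(2mKE) = √(2 × 4.652 × 10⁻²⁶ × 5.945 × 10⁻²⁰) = 7.437 × 10⁻²³ kg·m/s.
λ = h/p = 8.91 × 10⁻¹² m = 8910 fm.

λ = 8910 fm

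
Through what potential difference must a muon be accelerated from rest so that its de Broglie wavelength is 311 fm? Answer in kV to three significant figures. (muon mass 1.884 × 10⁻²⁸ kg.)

p = h/λ = 6.626 × 10⁻³⁴ / 3.110 × 10⁻¹³ = 2.131 × 10⁻²¹ kg·m/s.
KE = p²/(2m) = 1.205 × 10⁻¹⁴ J.
V = KE/e = 1.205 × 10⁻¹⁴ / (1.602 × 10⁻¹⁹) = 75.2 kV.

V = 75.2 kV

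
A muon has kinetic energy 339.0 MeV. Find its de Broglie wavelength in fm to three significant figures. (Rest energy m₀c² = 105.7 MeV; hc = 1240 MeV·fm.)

λ = 2.87 fm

Total energy E = KE + m₀c² = 339.0 + 105.7 = 444.7 MeV.
(pc)² = E² − (m₀c²)² = (444.7)² − (105.7)² = 1.866 × 10⁵ MeV², so pc = 432.0 MeV.
λ = hc/(pc) = 1240 MeV·fm / 432.0 MeV = 2.87 fm.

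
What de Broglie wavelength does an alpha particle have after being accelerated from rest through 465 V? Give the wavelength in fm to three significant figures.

λ = 471 fm

KE = 2eV = 2 × 1.602 × 10⁻¹⁹ × 465.0 = 1.490 × 10⁻¹⁶ J.
p = √(2mKE) = √(2 × 6.645 × 10⁻²⁷ × 1.490 × 10⁻¹⁶) = 1.407 × 10⁻²¹ kg·m/s.
λ = h/p = 6.626 × 10⁻³⁴ / 1.407 × 10⁻²¹ = 4.71 × 10⁻¹³ m = 471 fm.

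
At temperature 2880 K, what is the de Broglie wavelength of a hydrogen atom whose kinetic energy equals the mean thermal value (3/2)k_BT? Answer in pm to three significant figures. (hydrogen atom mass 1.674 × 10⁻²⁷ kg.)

λ = 46.9 pm

KE = (3/2)k_BT = 1.5 × 1.381 × 10⁻²³ × 2880 = 5.966 × 10⁻²⁰ J.
p = √(2mKE) = √(2 × 1.674 × 10⁻²⁷ × 5.966 × 10⁻²⁰) = 1.413 × 10⁻²³ kg·m/s.
λ = h/p = 4.69 × 10⁻¹¹ m = 46.9 pm.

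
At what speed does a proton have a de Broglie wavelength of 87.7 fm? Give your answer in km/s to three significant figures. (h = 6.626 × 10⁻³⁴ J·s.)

p = h/λ = 6.626 × 10⁻³⁴ / 8.770 × 10⁻¹⁴ = 7.555 × 10⁻²¹ kg·m/s.
v = p/m = 7.555 × 10⁻²¹ / 1.673 × 10⁻²⁷ = 4.52 × 10⁶ m/s = 4520 km/s.

v = 4520 km/s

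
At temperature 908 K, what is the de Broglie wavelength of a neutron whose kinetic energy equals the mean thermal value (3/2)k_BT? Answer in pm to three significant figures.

KE = (3/2)k_BT = 1.5 × 1.381 × 10⁻²³ × 908 = 1.881 × 10⁻²⁰ J.
p = √(2mKE) = √(2 × 1.675 × 10⁻²⁷ × 1.881 × 10⁻²⁰) = 7.938 × 10⁻²⁴ kg·m/s.
λ = h/p = 8.35 × 10⁻¹¹ m = 83.5 pm.

λ = 83.5 pm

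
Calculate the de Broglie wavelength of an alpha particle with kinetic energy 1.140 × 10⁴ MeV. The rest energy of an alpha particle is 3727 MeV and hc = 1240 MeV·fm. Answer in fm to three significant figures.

Total energy E = KE + m₀c² = 1.140 × 10⁴ + 3727 = 15127 MeV.
(pc)² = E² − (m₀c²)² = (15127)² − (3727)² = 2.149 × 10⁸ MeV², so pc = 1.466 × 10⁴ MeV.
λ = hc/(pc) = 1240 MeV·fm / 1.466 × 10⁴ MeV = 0.0846 fm.

λ = 0.0846 fm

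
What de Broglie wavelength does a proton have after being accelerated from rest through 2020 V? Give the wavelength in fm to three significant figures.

λ = 637 fm

KE = eV = 1.602 × 10⁻¹⁹ × 2020 = 3.236 × 10⁻¹⁶ J.
p = √(2mKE) = √(2 × 1.673 × 10⁻²⁷ × 3.236 × 10⁻¹⁶) = 1.041 × 10⁻²¹ kg·m/s.
λ = h/p = 6.626 × 10⁻³⁴ / 1.041 × 10⁻²¹ = 6.37 × 10⁻¹³ m = 637 fm.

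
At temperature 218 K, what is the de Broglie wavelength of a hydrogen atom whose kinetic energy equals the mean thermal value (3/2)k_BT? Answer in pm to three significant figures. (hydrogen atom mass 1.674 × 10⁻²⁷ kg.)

KE = (3/2)k_BT = 1.5 × 1.381 × 10⁻²³ × 218 = 4.516 × 10⁻²¹ J.
p = √(2mKE) = √(2 × 1.674 × 10⁻²⁷ × 4.516 × 10⁻²¹) = 3.888 × 10⁻²⁴ kg·m/s.
λ = h/p = 1.70 × 10⁻¹⁰ m = 170 pm.

λ = 170 pm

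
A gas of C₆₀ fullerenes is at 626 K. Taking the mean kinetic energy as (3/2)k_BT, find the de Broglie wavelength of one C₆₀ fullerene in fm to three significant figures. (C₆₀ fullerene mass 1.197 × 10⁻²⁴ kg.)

KE = (3/2)k_BT = 1.5 × 1.381 × 10⁻²³ × 626 = 1.297 × 10⁻²⁰ J.
p = √(2mKE) = √(2 × 1.197 × 10⁻²⁴ × 1.297 × 10⁻²⁰) = 1.762 × 10⁻²² kg·m/s.
λ = h/p = 3.76 × 10⁻¹² m = 3760 fm.

λ = 3760 fm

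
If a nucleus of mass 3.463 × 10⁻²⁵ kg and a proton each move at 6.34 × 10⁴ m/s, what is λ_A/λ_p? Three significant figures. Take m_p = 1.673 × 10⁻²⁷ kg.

λ_A/λ_p = 4.83 × 10⁻³

At fixed v, p = mv so λ = h/(mv) ∝ 1/m.
λ_A/λ_p = m_p/m_A = 1.673 × 10⁻²⁷/3.463 × 10⁻²⁵ = 4.83 × 10⁻³.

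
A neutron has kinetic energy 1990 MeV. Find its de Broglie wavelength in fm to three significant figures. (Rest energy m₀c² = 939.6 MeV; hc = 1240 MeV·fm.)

λ = 0.447 fm

Total energy E = KE + m₀c² = 1990 + 939.6 = 2929.6 MeV.
(pc)² = E² − (m₀c²)² = (2929.6)² − (939.6)² = 7.700 × 10⁶ MeV², so pc = 2775 MeV.
λ = hc/(pc) = 1240 MeV·fm / 2775 MeV = 0.447 fm.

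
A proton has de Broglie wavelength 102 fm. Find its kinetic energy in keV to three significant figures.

p = h/λ = 6.626 × 10⁻³⁴ / 1.020 × 10⁻¹³ = 6.496 × 10⁻²¹ kg·m/s.
KE = p²/(2m) = (6.496 × 10⁻²¹)² / (2 × 1.673 × 10⁻²⁷) = 1.261 × 10⁻¹⁴ J = 78.7 keV.

KE = 78.7 keV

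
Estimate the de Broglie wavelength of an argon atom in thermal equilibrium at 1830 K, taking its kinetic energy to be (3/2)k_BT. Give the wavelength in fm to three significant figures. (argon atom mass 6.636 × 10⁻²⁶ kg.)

KE = (3/2)k_BT = 1.5 × 1.381 × 10⁻²³ × 1830 = 3.791 × 10⁻²⁰ J.
p = √(2mKE) = √(2 × 6.636 × 10⁻²⁶ × 3.791 × 10⁻²⁰) = 7.093 × 10⁻²³ kg·m/s.
λ = h/p = 9.34 × 10⁻¹² m = 9340 fm.

λ = 9340 fm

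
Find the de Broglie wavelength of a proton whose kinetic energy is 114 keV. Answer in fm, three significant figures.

λ = 84.8 fm

KE = 114 keV = 1.826 × 10⁻¹⁴ J.
p = √(2mKE) = √(2 × 1.673 × 10⁻²⁷ × 1.826 × 10⁻¹⁴) = 7.817 × 10⁻²¹ kg·m/s.
λ = h/p = 6.626 × 10⁻³⁴ / 7.817 × 10⁻²¹ = 8.48 × 10⁻¹⁴ m = 84.8 fm.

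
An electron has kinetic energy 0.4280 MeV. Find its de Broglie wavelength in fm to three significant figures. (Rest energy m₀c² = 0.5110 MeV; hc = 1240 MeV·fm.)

λ = 1570 fm

Total energy E = KE + m₀c² = 0.4280 + 0.5110 = 0.9390 MeV.
(pc)² = E² − (m₀c²)² = (0.9390)² − (0.5110)² = 0.6206 MeV², so pc = 0.7878 MeV.
λ = hc/(pc) = 1240 MeV·fm / 0.7878 MeV = 1570 fm.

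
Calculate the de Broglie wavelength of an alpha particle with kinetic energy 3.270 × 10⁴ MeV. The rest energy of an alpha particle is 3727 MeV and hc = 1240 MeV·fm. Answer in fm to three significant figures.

Total energy E = KE + m₀c² = 3.270 × 10⁴ + 3727 = 36427 MeV.
(pc)² = E² − (m₀c²)² = (36427)² − (3727)² = 1.313 × 10⁹ MeV², so pc = 3.624 × 10⁴ MeV.
λ = hc/(pc) = 1240 MeV·fm / 3.624 × 10⁴ MeV = 0.0342 fm.

λ = 0.0342 fm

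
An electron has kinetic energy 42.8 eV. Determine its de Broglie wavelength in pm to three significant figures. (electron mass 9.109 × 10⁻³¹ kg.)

KE = 42.8 eV = 6.857 × 10⁻¹⁸ J.
p = √(2mKE) = √(2 × 9.109 × 10⁻³¹ × 6.857 × 10⁻¹⁸) = 3.534 × 10⁻²⁴ kg·m/s.
λ = h/p = 6.626 × 10⁻³⁴ / 3.534 × 10⁻²⁴ = 1.87 × 10⁻¹⁰ m = 187 pm.

λ = 187 pm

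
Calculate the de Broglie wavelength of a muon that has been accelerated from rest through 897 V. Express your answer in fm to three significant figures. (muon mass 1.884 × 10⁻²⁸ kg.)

KE = eV = 1.602 × 10⁻¹⁹ × 897.0 = 1.437 × 10⁻¹⁶ J.
p = √(2mKE) = √(2 × 1.884 × 10⁻²⁸ × 1.437 × 10⁻¹⁶) = 2.327 × 10⁻²² kg·m/s.
λ = h/p = 6.626 × 10⁻³⁴ / 2.327 × 10⁻²² = 2.85 × 10⁻¹² m = 2850 fm.

λ = 2850 fm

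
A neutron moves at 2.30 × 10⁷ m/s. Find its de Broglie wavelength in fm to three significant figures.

λ = 17.2 fm

p = mv = 1.675 × 10⁻²⁷ × 2.30 × 10⁷ = 3.852 × 10⁻²⁰ kg·m/s.
λ = h/p = 6.626 × 10⁻³⁴ / 3.852 × 10⁻²⁰ = 1.72 × 10⁻¹⁴ m = 17.2 fm.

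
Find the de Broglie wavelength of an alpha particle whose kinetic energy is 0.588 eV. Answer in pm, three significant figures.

KE = 0.588 eV = 9.420 × 10⁻²⁰ J.
p = √(2mKE) = √(2 × 6.645 × 10⁻²⁷ × 9.420 × 10⁻²⁰) = 3.538 × 10⁻²³ kg·m/s.
λ = h/p = 6.626 × 10⁻³⁴ / 3.538 × 10⁻²³ = 1.87 × 10⁻¹¹ m = 18.7 pm.

λ = 18.7 pm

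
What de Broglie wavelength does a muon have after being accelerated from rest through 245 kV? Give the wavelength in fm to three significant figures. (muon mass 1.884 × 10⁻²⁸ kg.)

KE = eV = 1.602 × 10⁻¹⁹ × 2.450 × 10⁵ = 3.925 × 10⁻¹⁴ J.
p = √(2mKE) = √(2 × 1.884 × 10⁻²⁸ × 3.925 × 10⁻¹⁴) = 3.846 × 10⁻²¹ kg·m/s.
λ = h/p = 6.626 × 10⁻³⁴ / 3.846 × 10⁻²¹ = 1.72 × 10⁻¹³ m = 172 fm.

λ = 172 fm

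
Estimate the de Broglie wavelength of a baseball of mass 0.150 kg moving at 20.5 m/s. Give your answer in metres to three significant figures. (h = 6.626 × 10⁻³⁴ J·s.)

λ = 2.15 × 10⁻³⁴ m

p = mv = 0.150 × 20.5 = 3.075 kg·m/s.
λ = h/p = 6.626 × 10⁻³⁴ / 3.075 = 2.15 × 10⁻³⁴ m.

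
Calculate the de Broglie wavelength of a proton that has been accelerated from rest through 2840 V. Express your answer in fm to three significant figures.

λ = 537 fm

KE = eV = 1.602 × 10⁻¹⁹ × 2840 = 4.550 × 10⁻¹⁶ J.
p = √(2mKE) = √(2 × 1.673 × 10⁻²⁷ × 4.550 × 10⁻¹⁶) = 1.234 × 10⁻²¹ kg·m/s.
λ = h/p = 6.626 × 10⁻³⁴ / 1.234 × 10⁻²¹ = 5.37 × 10⁻¹³ m = 537 fm.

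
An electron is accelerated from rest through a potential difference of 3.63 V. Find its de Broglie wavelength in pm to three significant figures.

KE = eV = 1.602 × 10⁻¹⁹ × 3.630 = 5.815 × 10⁻¹⁹ J.
p = √(2mKE) = √(2 × 9.109 × 10⁻³¹ × 5.815 × 10⁻¹⁹) = 1.029 × 10⁻²⁴ kg·m/s.
λ = h/p = 6.626 × 10⁻³⁴ / 1.029 × 10⁻²⁴ = 6.44 × 10⁻¹⁰ m = 644 pm.

λ = 644 pm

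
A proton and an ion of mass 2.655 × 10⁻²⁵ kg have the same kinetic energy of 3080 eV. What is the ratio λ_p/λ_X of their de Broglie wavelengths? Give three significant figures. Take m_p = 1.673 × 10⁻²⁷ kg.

At fixed KE, p = √(2mKE) so λ = h/p ∝ 1/√m.
λ_p/λ_X = √(m_X/m_p) = √(2.655 × 10⁻²⁵/1.673 × 10⁻²⁷) = √(158.7) = 12.6.

λ_p/λ_X = 12.6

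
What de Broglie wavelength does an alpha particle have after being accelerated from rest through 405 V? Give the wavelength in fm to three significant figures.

KE = 2eV = 2 × 1.602 × 10⁻¹⁹ × 405.0 = 1.298 × 10⁻¹⁶ J.
p = √(2mKE) = √(2 × 6.645 × 10⁻²⁷ × 1.298 × 10⁻¹⁶) = 1.313 × 10⁻²¹ kg·m/s.
λ = h/p = 6.626 × 10⁻³⁴ / 1.313 × 10⁻²¹ = 5.05 × 10⁻¹³ m = 505 fm.

λ = 505 fm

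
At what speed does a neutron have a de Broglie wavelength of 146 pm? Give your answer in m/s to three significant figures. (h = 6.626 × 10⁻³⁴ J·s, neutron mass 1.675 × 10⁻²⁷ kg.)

p = h/λ = 6.626 × 10⁻³⁴ / 1.460 × 10⁻¹⁰ = 4.538 × 10⁻²⁴ kg·m/s.
v = p/m = 4.538 × 10⁻²⁴ / 1.675 × 10⁻²⁷ = 2.71 × 10³ m/s = 2710 m/s.

v = 2710 m/s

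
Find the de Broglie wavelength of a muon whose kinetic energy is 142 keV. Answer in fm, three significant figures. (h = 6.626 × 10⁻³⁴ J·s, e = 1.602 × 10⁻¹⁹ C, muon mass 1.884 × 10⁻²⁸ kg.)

λ = 226 fm

KE = 142 keV = 2.275 × 10⁻¹⁴ J.
p = √(2mKE) = √(2 × 1.884 × 10⁻²⁸ × 2.275 × 10⁻¹⁴) = 2.928 × 10⁻²¹ kg·m/s.
λ = h/p = 6.626 × 10⁻³⁴ / 2.928 × 10⁻²¹ = 2.26 × 10⁻¹³ m = 226 fm.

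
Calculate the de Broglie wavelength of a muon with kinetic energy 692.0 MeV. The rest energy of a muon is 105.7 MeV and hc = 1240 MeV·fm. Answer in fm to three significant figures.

λ = 1.57 fm

Total energy E = KE + m₀c² = 692.0 + 105.7 = 797.7 MeV.
(pc)² = E² − (m₀c²)² = (797.7)² − (105.7)² = 6.252 × 10⁵ MeV², so pc = 790.7 MeV.
λ = hc/(pc) = 1240 MeV·fm / 790.7 MeV = 1.57 fm.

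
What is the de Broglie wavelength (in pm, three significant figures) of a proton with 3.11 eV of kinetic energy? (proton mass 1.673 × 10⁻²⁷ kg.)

KE = 3.11 eV = 4.982 × 10⁻¹⁹ J.
p = √(2mKE) = √(2 × 1.673 × 10⁻²⁷ × 4.982 × 10⁻¹⁹) = 4.083 × 10⁻²³ kg·m/s.
λ = h/p = 6.626 × 10⁻³⁴ / 4.083 × 10⁻²³ = 1.62 × 10⁻¹¹ m = 16.2 pm.

λ = 16.2 pm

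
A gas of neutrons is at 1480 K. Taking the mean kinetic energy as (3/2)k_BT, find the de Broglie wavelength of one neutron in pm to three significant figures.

λ = 65.4 pm

KE = (3/2)k_BT = 1.5 × 1.381 × 10⁻²³ × 1480 = 3.066 × 10⁻²⁰ J.
p = √(2mKE) = √(2 × 1.675 × 10⁻²⁷ × 3.066 × 10⁻²⁰) = 1.013 × 10⁻²³ kg·m/s.
λ = h/p = 6.54 × 10⁻¹¹ m = 65.4 pm.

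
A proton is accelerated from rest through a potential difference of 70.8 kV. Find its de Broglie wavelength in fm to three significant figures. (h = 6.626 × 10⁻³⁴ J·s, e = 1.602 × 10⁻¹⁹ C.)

λ = 108 fm

KE = eV = 1.602 × 10⁻¹⁹ × 7.080 × 10⁴ = 1.134 × 10⁻¹⁴ J.
p = √(2mKE) = √(2 × 1.673 × 10⁻²⁷ × 1.134 × 10⁻¹⁴) = 6.160 × 10⁻²¹ kg·m/s.
λ = h/p = 6.626 × 10⁻³⁴ / 6.160 × 10⁻²¹ = 1.08 × 10⁻¹³ m = 108 fm.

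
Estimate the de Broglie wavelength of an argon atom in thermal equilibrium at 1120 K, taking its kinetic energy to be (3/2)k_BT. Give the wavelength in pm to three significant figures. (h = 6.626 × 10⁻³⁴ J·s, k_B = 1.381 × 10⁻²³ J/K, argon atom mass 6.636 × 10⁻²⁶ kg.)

λ = 11.9 pm

KE = (3/2)k_BT = 1.5 × 1.381 × 10⁻²³ × 1120 = 2.320 × 10⁻²⁰ J.
p = √(2mKE) = √(2 × 6.636 × 10⁻²⁶ × 2.320 × 10⁻²⁰) = 5.549 × 10⁻²³ kg·m/s.
λ = h/p = 1.19 × 10⁻¹¹ m = 11.9 pm.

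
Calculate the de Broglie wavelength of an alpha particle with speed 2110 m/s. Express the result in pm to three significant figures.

λ = 47.3 pm

p = mv = 6.645 × 10⁻²⁷ × 2110 = 1.402 × 10⁻²³ kg·m/s.
λ = h/p = 6.626 × 10⁻³⁴ / 1.402 × 10⁻²³ = 4.73 × 10⁻¹¹ m = 47.3 pm.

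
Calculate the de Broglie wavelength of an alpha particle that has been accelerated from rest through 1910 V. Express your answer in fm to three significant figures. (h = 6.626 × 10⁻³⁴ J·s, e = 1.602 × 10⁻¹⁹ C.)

KE = 2eV = 2 × 1.602 × 10⁻¹⁹ × 1910 = 6.120 × 10⁻¹⁶ J.
p = √(2mKE) = √(2 × 6.645 × 10⁻²⁷ × 6.120 × 10⁻¹⁶) = 2.852 × 10⁻²¹ kg·m/s.
λ = h/p = 6.626 × 10⁻³⁴ / 2.852 × 10⁻²¹ = 2.32 × 10⁻¹³ m = 232 fm.

λ = 232 fm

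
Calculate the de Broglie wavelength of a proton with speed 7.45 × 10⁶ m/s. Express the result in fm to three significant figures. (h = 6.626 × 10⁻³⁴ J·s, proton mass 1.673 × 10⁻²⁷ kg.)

p = mv = 1.673 × 10⁻²⁷ × 7.45 × 10⁶ = 1.246 × 10⁻²⁰ kg·m/s.
λ = h/p = 6.626 × 10⁻³⁴ / 1.246 × 10⁻²⁰ = 5.32 × 10⁻¹⁴ m = 53.2 fm.

λ = 53.2 fm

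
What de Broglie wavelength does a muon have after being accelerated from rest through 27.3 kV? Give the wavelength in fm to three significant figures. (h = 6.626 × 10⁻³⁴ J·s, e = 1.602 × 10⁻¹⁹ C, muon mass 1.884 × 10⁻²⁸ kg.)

KE = eV = 1.602 × 10⁻¹⁹ × 2.730 × 10⁴ = 4.373 × 10⁻¹⁵ J.
p = √(2mKE) = √(2 × 1.884 × 10⁻²⁸ × 4.373 × 10⁻¹⁵) = 1.284 × 10⁻²¹ kg·m/s.
λ = h/p = 6.626 × 10⁻³⁴ / 1.284 × 10⁻²¹ = 5.16 × 10⁻¹³ m = 516 fm.

λ = 516 fm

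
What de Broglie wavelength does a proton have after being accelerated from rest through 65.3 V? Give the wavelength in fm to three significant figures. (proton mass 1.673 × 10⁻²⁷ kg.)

λ = 3540 fm

KE = eV = 1.602 × 10⁻¹⁹ × 65.30 = 1.046 × 10⁻¹⁷ J.
p = √(2mKE) = √(2 × 1.673 × 10⁻²⁷ × 1.046 × 10⁻¹⁷) = 1.871 × 10⁻²² kg·m/s.
λ = h/p = 6.626 × 10⁻³⁴ / 1.871 × 10⁻²² = 3.54 × 10⁻¹² m = 3540 fm.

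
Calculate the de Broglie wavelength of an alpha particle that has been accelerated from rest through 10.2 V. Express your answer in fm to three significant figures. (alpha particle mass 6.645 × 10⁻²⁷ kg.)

KE = 2eV = 2 × 1.602 × 10⁻¹⁹ × 10.20 = 3.268 × 10⁻¹⁸ J.
p = √(2mKE) = √(2 × 6.645 × 10⁻²⁷ × 3.268 × 10⁻¹⁸) = 2.084 × 10⁻²² kg·m/s.
λ = h/p = 6.626 × 10⁻³⁴ / 2.084 × 10⁻²² = 3.18 × 10⁻¹² m = 3180 fm.

λ = 3180 fm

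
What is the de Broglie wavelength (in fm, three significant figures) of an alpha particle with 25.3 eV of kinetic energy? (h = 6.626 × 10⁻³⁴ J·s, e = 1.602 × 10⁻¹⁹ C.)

KE = 25.3 eV = 4.053 × 10⁻¹⁸ J.
p = √(2mKE) = √(2 × 6.645 × 10⁻²⁷ × 4.053 × 10⁻¹⁸) = 2.321 × 10⁻²² kg·m/s.
λ = h/p = 6.626 × 10⁻³⁴ / 2.321 × 10⁻²² = 2.85 × 10⁻¹² m = 2850 fm.

λ = 2850 fm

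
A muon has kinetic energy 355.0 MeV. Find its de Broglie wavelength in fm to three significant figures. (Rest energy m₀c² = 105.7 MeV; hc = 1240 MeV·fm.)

λ = 2.77 fm

Total energy E = KE + m₀c² = 355.0 + 105.7 = 460.7 MeV.
(pc)² = E² − (m₀c²)² = (460.7)² − (105.7)² = 2.011 × 10⁵ MeV², so pc = 448.4 MeV.
λ = hc/(pc) = 1240 MeV·fm / 448.4 MeV = 2.77 fm.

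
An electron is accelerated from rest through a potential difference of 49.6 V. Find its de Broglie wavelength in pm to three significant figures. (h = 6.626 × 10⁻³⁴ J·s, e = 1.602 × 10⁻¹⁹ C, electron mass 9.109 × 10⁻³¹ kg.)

λ = 174 pm

KE = eV = 1.602 × 10⁻¹⁹ × 49.60 = 7.946 × 10⁻¹⁸ J.
p = √(2mKE) = √(2 × 9.109 × 10⁻³¹ × 7.946 × 10⁻¹⁸) = 3.805 × 10⁻²⁴ kg·m/s.
λ = h/p = 6.626 × 10⁻³⁴ / 3.805 × 10⁻²⁴ = 1.74 × 10⁻¹⁰ m = 174 pm.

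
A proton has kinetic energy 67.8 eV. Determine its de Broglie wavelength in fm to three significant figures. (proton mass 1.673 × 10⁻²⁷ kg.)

KE = 67.8 eV = 1.086 × 10⁻¹⁷ J.
p = √(2mKE) = √(2 × 1.673 × 10⁻²⁷ × 1.086 × 10⁻¹⁷) = 1.906 × 10⁻²² kg·m/s.
λ = h/p = 6.626 × 10⁻³⁴ / 1.906 × 10⁻²² = 3.48 × 10⁻¹² m = 3480 fm.

λ = 3480 fm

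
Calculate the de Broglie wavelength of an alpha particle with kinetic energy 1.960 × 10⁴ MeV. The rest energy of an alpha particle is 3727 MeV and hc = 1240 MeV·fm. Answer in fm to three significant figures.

Total energy E = KE + m₀c² = 1.960 × 10⁴ + 3727 = 23327 MeV.
(pc)² = E² − (m₀c²)² = (23327)² − (3727)² = 5.303 × 10⁸ MeV², so pc = 2.303 × 10⁴ MeV.
λ = hc/(pc) = 1240 MeV·fm / 2.303 × 10⁴ MeV = 0.0538 fm.

λ = 0.0538 fm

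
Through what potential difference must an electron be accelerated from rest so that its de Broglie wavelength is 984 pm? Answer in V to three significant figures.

p = h/λ = 6.626 × 10⁻³⁴ / 9.840 × 10⁻¹⁰ = 6.734 × 10⁻²⁵ kg·m/s.
KE = p²/(2m) = 2.489 × 10⁻¹⁹ J.
V = KE/e = 2.489 × 10⁻¹⁹ / (1.602 × 10⁻¹⁹) = 1.55 V.

V = 1.55 V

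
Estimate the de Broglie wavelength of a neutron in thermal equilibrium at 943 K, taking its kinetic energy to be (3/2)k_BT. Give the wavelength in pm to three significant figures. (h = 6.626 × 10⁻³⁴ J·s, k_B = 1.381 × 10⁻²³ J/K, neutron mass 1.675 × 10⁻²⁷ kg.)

KE = (3/2)k_BT = 1.5 × 1.381 × 10⁻²³ × 943 = 1.953 × 10⁻²⁰ J.
p = √(2mKE) = √(2 × 1.675 × 10⁻²⁷ × 1.953 × 10⁻²⁰) = 8.089 × 10⁻²⁴ kg·m/s.
λ = h/p = 8.19 × 10⁻¹¹ m = 81.9 pm.

λ = 81.9 pm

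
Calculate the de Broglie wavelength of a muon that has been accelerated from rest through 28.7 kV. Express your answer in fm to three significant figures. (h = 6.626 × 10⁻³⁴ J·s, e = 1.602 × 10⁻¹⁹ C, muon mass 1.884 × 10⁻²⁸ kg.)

KE = eV = 1.602 × 10⁻¹⁹ × 2.870 × 10⁴ = 4.598 × 10⁻¹⁵ J.
p = √(2mKE) = √(2 × 1.884 × 10⁻²⁸ × 4.598 × 10⁻¹⁵) = 1.316 × 10⁻²¹ kg·m/s.
λ = h/p = 6.626 × 10⁻³⁴ / 1.316 × 10⁻²¹ = 5.03 × 10⁻¹³ m = 503 fm.

λ = 503 fm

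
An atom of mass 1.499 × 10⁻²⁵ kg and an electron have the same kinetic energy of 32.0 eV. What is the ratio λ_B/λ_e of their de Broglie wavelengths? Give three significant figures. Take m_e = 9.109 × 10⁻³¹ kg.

λ_B/λ_e = 2.47 × 10⁻³

At fixed KE, p = √(2mKE) so λ = h/p ∝ 1/√m.
λ_B/λ_e = √(m_e/m_B) = √(9.109 × 10⁻³¹/1.499 × 10⁻²⁵) = √(6.077 × 10⁻⁶) = 2.47 × 10⁻³.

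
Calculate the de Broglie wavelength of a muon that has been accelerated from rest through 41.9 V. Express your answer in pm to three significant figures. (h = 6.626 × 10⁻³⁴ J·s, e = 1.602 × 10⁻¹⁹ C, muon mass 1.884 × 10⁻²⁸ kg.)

KE = eV = 1.602 × 10⁻¹⁹ × 41.90 = 6.712 × 10⁻¹⁸ J.
p = √(2mKE) = √(2 × 1.884 × 10⁻²⁸ × 6.712 × 10⁻¹⁸) = 5.029 × 10⁻²³ kg·m/s.
λ = h/p = 6.626 × 10⁻³⁴ / 5.029 × 10⁻²³ = 1.32 × 10⁻¹¹ m = 13.2 pm.

λ = 13.2 pm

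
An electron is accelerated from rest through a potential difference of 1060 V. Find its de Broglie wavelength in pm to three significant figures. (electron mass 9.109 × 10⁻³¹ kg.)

KE = eV = 1.602 × 10⁻¹⁹ × 1060 = 1.698 × 10⁻¹⁶ J.
p = √(2mKE) = √(2 × 9.109 × 10⁻³¹ × 1.698 × 10⁻¹⁶) = 1.759 × 10⁻²³ kg·m/s.
λ = h/p = 6.626 × 10⁻³⁴ / 1.759 × 10⁻²³ = 3.77 × 10⁻¹¹ m = 37.7 pm.

λ = 37.7 pm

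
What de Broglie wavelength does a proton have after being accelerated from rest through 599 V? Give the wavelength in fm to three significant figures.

KE = eV = 1.602 × 10⁻¹⁹ × 599.0 = 9.596 × 10⁻¹⁷ J.
p = √(2mKE) = √(2 × 1.673 × 10⁻²⁷ × 9.596 × 10⁻¹⁷) = 5.666 × 10⁻²² kg·m/s.
λ = h/p = 6.626 × 10⁻³⁴ / 5.666 × 10⁻²² = 1.17 × 10⁻¹² m = 1170 fm.

λ = 1170 fm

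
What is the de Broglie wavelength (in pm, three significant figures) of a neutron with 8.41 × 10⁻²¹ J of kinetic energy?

λ = 125 pm

p = √(2mKE) = √(2 × 1.675 × 10⁻²⁷ × 8.410 × 10⁻²¹) = 5.308 × 10⁻²⁴ kg·m/s.
λ = h/p = 6.626 × 10⁻³⁴ / 5.308 × 10⁻²⁴ = 1.25 × 10⁻¹⁰ m = 125 pm.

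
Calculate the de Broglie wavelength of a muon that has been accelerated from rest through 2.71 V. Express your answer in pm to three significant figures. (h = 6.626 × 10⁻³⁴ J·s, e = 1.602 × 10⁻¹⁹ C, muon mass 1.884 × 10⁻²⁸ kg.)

KE = eV = 1.602 × 10⁻¹⁹ × 2.710 = 4.341 × 10⁻¹⁹ J.
p = √(2mKE) = √(2 × 1.884 × 10⁻²⁸ × 4.341 × 10⁻¹⁹) = 1.279 × 10⁻²³ kg·m/s.
λ = h/p = 6.626 × 10⁻³⁴ / 1.279 × 10⁻²³ = 5.18 × 10⁻¹¹ m = 51.8 pm.

λ = 51.8 pm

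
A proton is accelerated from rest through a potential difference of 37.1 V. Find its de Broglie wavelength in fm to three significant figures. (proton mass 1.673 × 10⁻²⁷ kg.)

λ = 4700 fm

KE = eV = 1.602 × 10⁻¹⁹ × 37.10 = 5.943 × 10⁻¹⁸ J.
p = √(2mKE) = √(2 × 1.673 × 10⁻²⁷ × 5.943 × 10⁻¹⁸) = 1.410 × 10⁻²² kg·m/s.
λ = h/p = 6.626 × 10⁻³⁴ / 1.410 × 10⁻²² = 4.70 × 10⁻¹² m = 4700 fm.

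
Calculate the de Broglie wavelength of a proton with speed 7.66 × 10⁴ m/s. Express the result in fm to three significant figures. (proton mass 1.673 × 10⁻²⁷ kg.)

p = mv = 1.673 × 10⁻²⁷ × 7.66 × 10⁴ = 1.282 × 10⁻²² kg·m/s.
λ = h/p = 6.626 × 10⁻³⁴ / 1.282 × 10⁻²² = 5.17 × 10⁻¹² m = 5170 fm.

λ = 5170 fm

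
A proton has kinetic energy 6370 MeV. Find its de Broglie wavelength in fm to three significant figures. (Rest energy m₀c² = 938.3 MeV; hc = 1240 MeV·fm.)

λ = 0.171 fm

Total energy E = KE + m₀c² = 6370 + 938.3 = 7308.3 MeV.
(pc)² = E² − (m₀c²)² = (7308.3)² − (938.3)² = 5.253 × 10⁷ MeV², so pc = 7248 MeV.
λ = hc/(pc) = 1240 MeV·fm / 7248 MeV = 0.171 fm.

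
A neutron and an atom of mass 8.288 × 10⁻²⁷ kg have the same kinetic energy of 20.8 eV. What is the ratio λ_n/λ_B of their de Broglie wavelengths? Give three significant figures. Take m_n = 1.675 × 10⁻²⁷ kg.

λ_n/λ_B = 2.22

At fixed KE, p = √(2mKE) so λ = h/p ∝ 1/√m.
λ_n/λ_B = √(m_B/m_n) = √(8.288 × 10⁻²⁷/1.675 × 10⁻²⁷) = √(4.948) = 2.22.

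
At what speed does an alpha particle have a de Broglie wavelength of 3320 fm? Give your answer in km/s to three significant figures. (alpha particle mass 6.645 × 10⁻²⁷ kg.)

p = h/λ = 6.626 × 10⁻³⁴ / 3.320 × 10⁻¹² = 1.996 × 10⁻²² kg·m/s.
v = p/m = 1.996 × 10⁻²² / 6.645 × 10⁻²⁷ = 3.00 × 10⁴ m/s = 30.0 km/s.

v = 30.0 km/s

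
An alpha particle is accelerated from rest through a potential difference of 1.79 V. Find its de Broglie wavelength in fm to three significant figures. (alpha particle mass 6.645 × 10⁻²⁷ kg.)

λ = 7590 fm

KE = 2eV = 2 × 1.602 × 10⁻¹⁹ × 1.790 = 5.735 × 10⁻¹⁹ J.
p = √(2mKE) = √(2 × 6.645 × 10⁻²⁷ × 5.735 × 10⁻¹⁹) = 8.730 × 10⁻²³ kg·m/s.
λ = h/p = 6.626 × 10⁻³⁴ / 8.730 × 10⁻²³ = 7.59 × 10⁻¹² m = 7590 fm.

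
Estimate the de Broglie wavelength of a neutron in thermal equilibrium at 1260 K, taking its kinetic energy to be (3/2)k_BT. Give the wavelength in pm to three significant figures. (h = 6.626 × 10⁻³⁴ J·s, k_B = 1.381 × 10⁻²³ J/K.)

λ = 70.9 pm

KE = (3/2)k_BT = 1.5 × 1.381 × 10⁻²³ × 1260 = 2.610 × 10⁻²⁰ J.
p = √(2mKE) = √(2 × 1.675 × 10⁻²⁷ × 2.610 × 10⁻²⁰) = 9.351 × 10⁻²⁴ kg·m/s.
λ = h/p = 7.09 × 10⁻¹¹ m = 70.9 pm.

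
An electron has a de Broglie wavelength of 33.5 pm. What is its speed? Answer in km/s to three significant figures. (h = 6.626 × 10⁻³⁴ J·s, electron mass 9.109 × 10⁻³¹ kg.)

v = 2.17 × 10⁴ km/s

p = h/λ = 6.626 × 10⁻³⁴ / 3.350 × 10⁻¹¹ = 1.978 × 10⁻²³ kg·m/s.
v = p/m = 1.978 × 10⁻²³ / 9.109 × 10⁻³¹ = 2.17 × 10⁷ m/s = 2.17 × 10⁴ km/s.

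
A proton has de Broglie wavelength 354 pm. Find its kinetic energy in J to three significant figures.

KE = 1.05 × 10⁻²¹ J

p = h/λ = 6.626 × 10⁻³⁴ / 3.540 × 10⁻¹⁰ = 1.872 × 10⁻²⁴ kg·m/s.
KE = p²/(2m) = (1.872 × 10⁻²⁴)² / (2 × 1.673 × 10⁻²⁷) = 1.047 × 10⁻²¹ J = 1.05 × 10⁻²¹ J.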